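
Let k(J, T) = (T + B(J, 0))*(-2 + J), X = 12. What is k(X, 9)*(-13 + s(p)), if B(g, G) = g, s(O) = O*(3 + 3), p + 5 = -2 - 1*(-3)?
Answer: -7770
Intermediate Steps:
p = -4 (p = -5 + (-2 - 1*(-3)) = -5 + (-2 + 3) = -5 + 1 = -4)
s(O) = 6*O (s(O) = O*6 = 6*O)
k(J, T) = (-2 + J)*(J + T) (k(J, T) = (T + J)*(-2 + J) = (J + T)*(-2 + J) = (-2 + J)*(J + T))
k(X, 9)*(-13 + s(p)) = (12² - 2*12 - 2*9 + 12*9)*(-13 + 6*(-4)) = (144 - 24 - 18 + 108)*(-13 - 24) = 210*(-37) = -7770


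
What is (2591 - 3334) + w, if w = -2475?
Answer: -3218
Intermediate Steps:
(2591 - 3334) + w = (2591 - 3334) - 2475 = -743 - 2475 = -3218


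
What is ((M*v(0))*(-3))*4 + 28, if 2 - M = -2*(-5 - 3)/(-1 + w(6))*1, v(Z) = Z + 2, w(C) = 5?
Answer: 76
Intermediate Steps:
v(Z) = 2 + Z
M = -2 (M = 2 - (-2*(-5 - 3)/(-1 + 5)) = 2 - (-(-16)/4) = 2 - (-2*(-2)) = 2 - 4 = -2)
((M*v(0))*(-3))*4 + 28 = (-2*(2 + 0)*(-3))*4 + 28 = (-2*2*(-3))*4 + 28 = -4*(-3)*4 + 28 = 12*4 + 28 = 48 + 28 = 76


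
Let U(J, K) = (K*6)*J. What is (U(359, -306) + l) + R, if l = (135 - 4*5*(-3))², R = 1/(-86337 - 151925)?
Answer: -147984289939/238262 ≈ -6.2110e+5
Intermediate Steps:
R = -1/238262 (R = 1/(-238262) = -1/238262 ≈ -4.1971e-6)
U(J, K) = 6*J*K (U(J, K) = (6*K)*J = 6*J*K)
l = 38025 (l = (135 - 20*(-3))² = (135 + 60)² = 195² = 38025)
(U(359, -306) + l) + R = (6*359*(-306) + 38025) - 1/238262 = (-659124 + 38025) - 1/238262 = -621099 - 1/238262 = -147984289939/238262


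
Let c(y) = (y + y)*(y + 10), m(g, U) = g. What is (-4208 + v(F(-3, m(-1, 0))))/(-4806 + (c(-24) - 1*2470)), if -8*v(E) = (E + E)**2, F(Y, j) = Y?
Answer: 8425/13208 ≈ 0.63787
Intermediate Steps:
c(y) = 2*y*(10 + y) (c(y) = (2*y)*(10 + y) = 2*y*(10 + y))
v(E) = -E**2/2 (v(E) = -(E + E)**2/8 = -4*E**2/8 = -E**2/2)
(-4208 + v(F(-3, m(-1, 0))))/(-4806 + (c(-24) - 1*2470)) = (-4208 - 1/2*(-3)**2)/(-4806 + (2*(-24)*(10 - 24) - 1*2470)) = (-4208 - 1/2*9)/(-4806 + (2*(-24)*(-14) - 2470)) = (-4208 - 9/2)/(-4806 + (672 - 2470)) = -8425/(2*(-4806 - 1798)) = -8425/2/(-6604) = -8425/2*(-1/6604) = 8425/13208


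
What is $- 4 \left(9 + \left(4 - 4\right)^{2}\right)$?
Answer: $-36$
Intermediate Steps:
$- 4 \left(9 + \left(4 - 4\right)^{2}\right) = - 4 \left(9 + 0^{2}\right) = - 4 \left(9 + 0\right) = \left(-4\right) 9 = -36$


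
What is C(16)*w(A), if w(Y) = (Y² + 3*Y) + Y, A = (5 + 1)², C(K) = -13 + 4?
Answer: -12960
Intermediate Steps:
C(K) = -9
A = 36 (A = 6² = 36)
w(Y) = Y² + 4*Y
C(16)*w(A) = -324*(4 + 36) = -324*40 = -9*1440 = -12960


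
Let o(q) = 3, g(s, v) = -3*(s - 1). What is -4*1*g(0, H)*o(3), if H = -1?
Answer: -36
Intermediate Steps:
g(s, v) = 3 - 3*s (g(s, v) = -3*(-1 + s) = 3 - 3*s)
-4*1*g(0, H)*o(3) = -4*1*(3 - 3*0)*3 = -4*1*(3 + 0)*3 = -4*1*3*3 = -12*3 = -4*9 = -36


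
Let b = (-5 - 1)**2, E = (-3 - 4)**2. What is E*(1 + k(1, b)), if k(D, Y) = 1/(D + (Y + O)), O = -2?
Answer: 252/5 ≈ 50.400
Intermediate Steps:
E = 49 (E = (-7)**2 = 49)
b = 36 (b = (-6)**2 = 36)
k(D, Y) = 1/(-2 + D + Y) (k(D, Y) = 1/(D + (Y - 2)) = 1/(D + (-2 + Y)) = 1/(-2 + D + Y))
E*(1 + k(1, b)) = 49*(1 + 1/(-2 + 1 + 36)) = 49*(1 + 1/35) = 49*(36/35) = 252/5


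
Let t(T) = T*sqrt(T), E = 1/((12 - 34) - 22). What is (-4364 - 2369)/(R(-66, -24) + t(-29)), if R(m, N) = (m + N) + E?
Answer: 1173454172/62906625 - 378017552*I*sqrt(29)/62906625 ≈ 18.654 - 32.36*I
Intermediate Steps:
E = -1/44 (E = 1/(-22 - 22) = 1/(-44) = -1/44 ≈ -0.022727)
R(m, N) = -1/44 + N + m (R(m, N) = (m + N) - 1/44 = (N + m) - 1/44 = -1/44 + N + m)
t(T) = T**(3/2)
(-4364 - 2369)/(R(-66, -24) + t(-29)) = (-4364 - 2369)/((-1/44 - 24 - 66) + (-29)**(3/2)) = -6733/(-3961/44 - 29*I*sqrt(29))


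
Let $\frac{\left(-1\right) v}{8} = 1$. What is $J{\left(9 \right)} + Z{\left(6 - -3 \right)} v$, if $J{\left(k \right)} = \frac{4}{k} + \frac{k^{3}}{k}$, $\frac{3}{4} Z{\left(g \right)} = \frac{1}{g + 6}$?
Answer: $\frac{1211}{15} \approx 80.733$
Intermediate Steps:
$Z{\left(g \right)} = \frac{4}{3 \left(6 + g\right)}$ ($Z{\left(g \right)} = \frac{4}{3 \left(g + 6\right)} = \frac{4}{3 \left(6 + g\right)}$)
$v = -8$ ($v = \left(-8\right) 1 = -8$)
$J{\left(k \right)} = k^{2} + \frac{4}{k}$ ($J{\left(k \right)} = \frac{4}{k} + k^{2} = k^{2} + \frac{4}{k}$)
$J{\left(9 \right)} + Z{\left(6 - -3 \right)} v = \frac{4 + 9^{3}}{9} + \frac{4}{3 \left(6 + \left(6 - -3\right)\right)} \left(-8\right) = \frac{4 + 729}{9} + \frac{4}{3 \left(6 + \left(6 + 3\right)\right)} \left(-8\right) = \frac{1}{9} \cdot 733 + \frac{4}{3 \left(6 + 9\right)} \left(-8\right) = \frac{733}{9} + \frac{4}{3 \cdot 15} \left(-8\right) = \frac{733}{9} + \frac{4}{3} \cdot \frac{1}{15} \left(-8\right) = \frac{733}{9} + \frac{4}{45} \left(-8\right) = \frac{733}{9} - \frac{32}{45} = \frac{1211}{15}$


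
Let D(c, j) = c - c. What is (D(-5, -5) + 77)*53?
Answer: 4081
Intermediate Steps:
D(c, j) = 0
(D(-5, -5) + 77)*53 = (0 + 77)*53 = 77*53 = 4081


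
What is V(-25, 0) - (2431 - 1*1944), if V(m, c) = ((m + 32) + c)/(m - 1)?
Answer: -12669/26 ≈ -487.27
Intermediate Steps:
V(m, c) = (32 + c + m)/(-1 + m) (V(m, c) = ((32 + m) + c)/(-1 + m) = (32 + c + m)/(-1 + m))
V(-25, 0) - (2431 - 1*1944) = (32 + 0 - 25)/(-1 - 25) - (2431 - 1*1944) = 7/(-26) - (2431 - 1944) = -1/26*7 - 1*487 = -7/26 - 487 = -12669/26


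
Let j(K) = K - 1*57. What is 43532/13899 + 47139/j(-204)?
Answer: -71535901/403071 ≈ -177.48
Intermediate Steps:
j(K) = -57 + K (j(K) = K - 57 = -57 + K)
43532/13899 + 47139/j(-204) = 43532/13899 + 47139/(-57 - 204) = 43532*(1/13899) + 47139/(-261) = 43532/13899 + 47139*(-1/261) = 43532/13899 - 15713/87 = -71535901/403071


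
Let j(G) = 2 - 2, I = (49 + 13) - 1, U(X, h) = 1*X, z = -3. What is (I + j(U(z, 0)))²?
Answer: 3721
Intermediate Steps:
U(X, h) = X
I = 61 (I = 62 - 1 = 61)
j(G) = 0
(I + j(U(z, 0)))² = (61 + 0)² = 61² = 3721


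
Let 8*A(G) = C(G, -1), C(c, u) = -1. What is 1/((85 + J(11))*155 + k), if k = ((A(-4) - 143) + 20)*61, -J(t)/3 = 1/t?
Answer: 88/494745 ≈ 0.00017787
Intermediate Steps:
J(t) = -3/t
A(G) = -⅛ (A(G) = (⅛)*(-1) = -⅛)
k = -60085/8 (k = ((-⅛ - 143) + 20)*61 = (-1145/8 + 20)*61 = -985/8*61 = -60085/8 ≈ -7510.6)
1/((85 + J(11))*155 + k) = 1/((85 - 3/11)*155 - 60085/8) = 1/((932/11)*155 - 60085/8) = 1/(144460/11 - 60085/8) = 1/(494745/88) = 88/494745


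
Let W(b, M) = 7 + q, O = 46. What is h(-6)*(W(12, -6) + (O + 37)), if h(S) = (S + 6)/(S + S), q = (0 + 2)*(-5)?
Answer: 0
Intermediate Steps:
q = -10 (q = 2*(-5) = -10)
W(b, M) = -3 (W(b, M) = 7 - 10 = -3)
h(S) = (6 + S)/(2*S) (h(S) = (6 + S)/((2*S)) = (6 + S)*(1/(2*S)) = (6 + S)/(2*S))
h(-6)*(W(12, -6) + (O + 37)) = ((½)*(6 - 6)/(-6))*(-3 + (46 + 37)) = ((½)*(-⅙)*0)*(-3 + 83) = 0*80 = 0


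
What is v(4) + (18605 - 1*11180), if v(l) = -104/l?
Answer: 7399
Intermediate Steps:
v(4) + (18605 - 1*11180) = -104/4 + (18605 - 1*11180) = -104*1/4 + (18605 - 11180) = -26 + 7425 = 7399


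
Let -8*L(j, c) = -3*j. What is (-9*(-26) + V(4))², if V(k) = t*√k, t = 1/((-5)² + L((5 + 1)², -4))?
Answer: 324792484/5929 ≈ 54780.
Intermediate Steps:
L(j, c) = 3*j/8 (L(j, c) = -(-3)*j/8 = 3*j/8)
t = 2/77 (t = 1/((-5)² + 3*(5 + 1)²/8) = 1/(25 + (3/8)*6²) = 1/(25 + (3/8)*36) = 1/(25 + 27/2) = 1/(77/2) = 2/77 ≈ 0.025974)
V(k) = 2*√k/77
(-9*(-26) + V(4))² = (-9*(-26) + 2*√4/77)² = (234 + (2/77)*2)² = (234 + 4/77)² = (18022/77)² = 324792484/5929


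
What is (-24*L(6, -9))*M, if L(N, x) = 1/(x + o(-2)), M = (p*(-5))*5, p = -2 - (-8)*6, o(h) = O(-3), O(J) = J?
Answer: -2300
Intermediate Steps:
o(h) = -3
p = 46 (p = -2 - 4*(-12) = -2 + 48 = 46)
M = -1150 (M = (46*(-5))*5 = -230*5 = -1150)
L(N, x) = 1/(-3 + x) (L(N, x) = 1/(x - 3) = 1/(-3 + x))
(-24*L(6, -9))*M = -24/(-3 - 9)*(-1150) = -24/(-12)*(-1150) = -24*(-1/12)*(-1150) = 2*(-1150) = -2300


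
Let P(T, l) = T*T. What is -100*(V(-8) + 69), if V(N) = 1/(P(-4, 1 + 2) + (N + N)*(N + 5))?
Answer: -110425/16 ≈ -6901.6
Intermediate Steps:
P(T, l) = T**2
V(N) = 1/(16 + 2*N*(5 + N)) (V(N) = 1/((-4)**2 + (N + N)*(N + 5)) = 1/(16 + (2*N)*(5 + N)) = 1/(16 + 2*N*(5 + N)))
-100*(V(-8) + 69) = -100*(1/(2*(8 + (-8)**2 + 5*(-8))) + 69) = -100*(1/(2*(8 + 64 - 40)) + 69) = -100*((1/2)/32 + 69) = -100*((1/2)*(1/32) + 69) = -100*(1/64 + 69) = -100*4417/64 = -110425/16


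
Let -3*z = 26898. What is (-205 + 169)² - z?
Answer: 10262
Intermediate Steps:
z = -8966 (z = -⅓*26898 = -8966)
(-205 + 169)² - z = (-205 + 169)² - 1*(-8966) = (-36)² + 8966 = 1296 + 8966 = 10262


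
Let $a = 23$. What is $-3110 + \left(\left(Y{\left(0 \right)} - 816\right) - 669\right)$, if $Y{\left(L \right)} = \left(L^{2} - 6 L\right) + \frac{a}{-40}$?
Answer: $- \frac{183823}{40} \approx -4595.6$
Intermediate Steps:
$Y{\left(L \right)} = - \frac{23}{40} + L^{2} - 6 L$ ($Y{\left(L \right)} = \left(L^{2} - 6 L\right) + \frac{23}{-40} = \left(L^{2} - 6 L\right) + 23 \left(- \frac{1}{40}\right) = \left(L^{2} - 6 L\right) - \frac{23}{40} = - \frac{23}{40} + L^{2} - 6 L$)
$-3110 + \left(\left(Y{\left(0 \right)} - 816\right) - 669\right) = -3110 - \frac{59423}{40} = - \frac{183823}{40}$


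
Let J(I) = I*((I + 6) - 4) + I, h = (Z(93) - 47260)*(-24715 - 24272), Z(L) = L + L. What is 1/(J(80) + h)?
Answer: 1/2306020678 ≈ 4.3365e-10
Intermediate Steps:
Z(L) = 2*L
h = 2306014038 (h = (2*93 - 47260)*(-24715 - 24272) = (186 - 47260)*(-48987) = -47074*(-48987) = 2306014038)
J(I) = I + I*(2 + I) (J(I) = I*((6 + I) - 4) + I = I*(2 + I) + I = I + I*(2 + I))
1/(J(80) + h) = 1/(80*(3 + 80) + 2306014038) = 1/(80*83 + 2306014038) = 1/(6640 + 2306014038) = 1/2306020678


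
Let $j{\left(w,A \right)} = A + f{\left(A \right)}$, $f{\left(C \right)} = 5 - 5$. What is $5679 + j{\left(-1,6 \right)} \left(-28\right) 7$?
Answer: $4503$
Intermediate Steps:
$f{\left(C \right)} = 0$
$j{\left(w,A \right)} = A$ ($j{\left(w,A \right)} = A + 0 = A$)
$5679 + j{\left(-1,6 \right)} \left(-28\right) 7 = 5679 + 6 \left(-28\right) 7 = 5679 - 1176 = 4503$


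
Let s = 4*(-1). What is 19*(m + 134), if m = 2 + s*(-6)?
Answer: 3040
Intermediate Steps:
s = -4
m = 26 (m = 2 - 4*(-6) = 2 + 24 = 26)
19*(m + 134) = 19*(26 + 134) = 19*160 = 3040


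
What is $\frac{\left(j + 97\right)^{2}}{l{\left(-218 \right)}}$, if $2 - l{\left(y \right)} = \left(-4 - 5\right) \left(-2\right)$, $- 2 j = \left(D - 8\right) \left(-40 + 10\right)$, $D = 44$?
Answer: $- \frac{405769}{16} \approx -25361.0$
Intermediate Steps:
$j = 540$ ($j = - \frac{\left(44 - 8\right) \left(-40 + 10\right)}{2} = - \frac{36 \left(-30\right)}{2} = \left(- \frac{1}{2}\right) \left(-1080\right) = 540$)
$l{\left(y \right)} = -16$ ($l{\left(y \right)} = 2 - \left(-4 - 5\right) \left(-2\right) = 2 - \left(-9\right) \left(-2\right) = 2 - 18 = -16$)
$\frac{\left(j + 97\right)^{2}}{l{\left(-218 \right)}} = \frac{\left(540 + 97\right)^{2}}{-16} = 637^{2} \left(- \frac{1}{16}\right) = 405769 \left(- \frac{1}{16}\right) = - \frac{405769}{16}$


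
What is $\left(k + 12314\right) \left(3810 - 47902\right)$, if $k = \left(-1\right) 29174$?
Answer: $743391120$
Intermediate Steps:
$k = -29174$
$\left(k + 12314\right) \left(3810 - 47902\right) = \left(-29174 + 12314\right) \left(3810 - 47902\right) = \left(-16860\right) \left(-44092\right) = 743391120$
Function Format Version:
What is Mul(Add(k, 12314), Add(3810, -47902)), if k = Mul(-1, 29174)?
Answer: 743391120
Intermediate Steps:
k = -29174
Mul(Add(k, 12314), Add(3810, -47902)) = Mul(Add(-29174, 12314), Add(3810, -47902)) = Mul(-16860, -44092) = 743391120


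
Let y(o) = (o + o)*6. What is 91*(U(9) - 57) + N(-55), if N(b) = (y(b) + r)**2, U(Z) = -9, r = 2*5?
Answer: 416494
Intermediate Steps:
y(o) = 12*o (y(o) = (2*o)*6 = 12*o)
r = 10
N(b) = (10 + 12*b)**2 (N(b) = (12*b + 10)**2 = (10 + 12*b)**2)
91*(U(9) - 57) + N(-55) = 91*(-9 - 57) + 4*(5 + 6*(-55))**2 = 91*(-66) + 4*(5 - 330)**2 = -6006 + 4*(-325)**2 = -6006 + 4*105625 = -6006 + 422500 = 416494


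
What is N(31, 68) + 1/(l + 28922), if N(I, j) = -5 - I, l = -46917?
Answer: -647821/17995 ≈ -36.000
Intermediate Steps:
N(31, 68) + 1/(l + 28922) = (-5 - 1*31) + 1/(-46917 + 28922) = (-5 - 31) + 1/(-17995) = -36 - 1/17995 = -647821/17995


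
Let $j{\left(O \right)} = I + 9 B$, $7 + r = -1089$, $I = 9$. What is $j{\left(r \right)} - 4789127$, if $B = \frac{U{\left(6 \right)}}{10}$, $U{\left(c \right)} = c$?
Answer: $- \frac{23945563}{5} \approx -4.7891 \cdot 10^{6}$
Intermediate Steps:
$r = -1096$ ($r = -7 - 1089 = -1096$)
$B = \frac{3}{5}$ ($B = \frac{6}{10} = 6 \cdot \frac{1}{10} = \frac{3}{5} \approx 0.6$)
$j{\left(O \right)} = \frac{72}{5}$ ($j{\left(O \right)} = 9 + 9 \cdot \frac{3}{5} = 9 + \frac{27}{5} = \frac{72}{5}$)
$j{\left(r \right)} - 4789127 = \frac{72}{5} - 4789127 = - \frac{23945563}{5}$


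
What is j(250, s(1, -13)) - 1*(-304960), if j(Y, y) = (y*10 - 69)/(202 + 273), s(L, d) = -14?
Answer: 7623989/25 ≈ 3.0496e+5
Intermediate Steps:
j(Y, y) = -69/475 + 2*y/95 (j(Y, y) = (10*y - 69)/475 = (-69 + 10*y)*(1/475) = -69/475 + 2*y/95)
j(250, s(1, -13)) - 1*(-304960) = (-69/475 + (2/95)*(-14)) - 1*(-304960) = (-69/475 - 28/95) + 304960 = -11/25 + 304960 = 7623989/25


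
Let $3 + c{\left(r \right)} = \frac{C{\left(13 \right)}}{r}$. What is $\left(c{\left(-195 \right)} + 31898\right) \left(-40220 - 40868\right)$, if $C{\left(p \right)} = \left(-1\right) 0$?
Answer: $-2586301760$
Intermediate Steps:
$C{\left(p \right)} = 0$
$c{\left(r \right)} = -3$ ($c{\left(r \right)} = -3 + \frac{0}{r} = -3 + 0 = -3$)
$\left(c{\left(-195 \right)} + 31898\right) \left(-40220 - 40868\right) = \left(-3 + 31898\right) \left(-40220 - 40868\right) = 31895 \left(-81088\right) = -2586301760$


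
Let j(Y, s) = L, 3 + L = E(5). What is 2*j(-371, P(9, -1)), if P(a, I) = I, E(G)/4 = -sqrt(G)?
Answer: -6 - 8*sqrt(5) ≈ -23.889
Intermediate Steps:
E(G) = -4*sqrt(G) (E(G) = 4*(-sqrt(G)) = -4*sqrt(G))
L = -3 - 4*sqrt(5) ≈ -11.944
j(Y, s) = -3 - 4*sqrt(5)
2*j(-371, P(9, -1)) = 2*(-3 - 4*sqrt(5)) = -6 - 8*sqrt(5)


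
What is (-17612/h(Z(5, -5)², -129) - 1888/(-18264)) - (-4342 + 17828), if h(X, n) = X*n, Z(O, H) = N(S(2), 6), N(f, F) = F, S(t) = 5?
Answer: -11911722191/883521 ≈ -13482.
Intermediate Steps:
Z(O, H) = 6
(-17612/h(Z(5, -5)², -129) - 1888/(-18264)) - (-4342 + 17828) = (-17612/(6²*(-129)) - 1888/(-18264)) - (-4342 + 17828) = (-17612/(36*(-129)) - 1888*(-1/18264)) - 1*13486 = (-17612/(-4644) + 236/2283) - 13486 = (-17612*(-1/4644) + 236/2283) - 13486 = (4403/1161 + 236/2283) - 13486 = 3442015/883521 - 13486 = -11911722191/883521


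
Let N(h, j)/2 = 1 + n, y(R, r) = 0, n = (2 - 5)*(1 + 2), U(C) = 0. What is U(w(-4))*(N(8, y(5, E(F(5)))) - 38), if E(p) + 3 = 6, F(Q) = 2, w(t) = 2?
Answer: 0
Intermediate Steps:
n = -9 (n = -3*3 = -9)
E(p) = 3 (E(p) = -3 + 6 = 3)
N(h, j) = -16 (N(h, j) = 2*(1 - 9) = 2*(-8) = -16)
U(w(-4))*(N(8, y(5, E(F(5)))) - 38) = 0*(-16 - 38) = 0*(-54) = 0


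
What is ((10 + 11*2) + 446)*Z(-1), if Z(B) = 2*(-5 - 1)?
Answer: -5736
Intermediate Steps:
Z(B) = -12 (Z(B) = 2*(-6) = -12)
((10 + 11*2) + 446)*Z(-1) = ((10 + 11*2) + 446)*(-12) = ((10 + 22) + 446)*(-12) = (32 + 446)*(-12) = 478*(-12) = -5736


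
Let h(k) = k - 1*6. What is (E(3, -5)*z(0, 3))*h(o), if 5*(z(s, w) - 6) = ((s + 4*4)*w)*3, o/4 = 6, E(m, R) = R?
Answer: -3132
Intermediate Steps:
o = 24 (o = 4*6 = 24)
z(s, w) = 6 + 3*w*(16 + s)/5 (z(s, w) = 6 + (((s + 4*4)*w)*3)/5 = 6 + (((s + 16)*w)*3)/5 = 6 + (((16 + s)*w)*3)/5 = 6 + ((w*(16 + s))*3)/5 = 6 + (3*w*(16 + s))/5 = 6 + 3*w*(16 + s)/5)
h(k) = -6 + k (h(k) = k - 6 = -6 + k)
(E(3, -5)*z(0, 3))*h(o) = (-5*(6 + (48/5)*3 + (⅗)*0*3))*(-6 + 24) = -5*(6 + 144/5 + 0)*18 = -5*174/5*18 = -174*18 = -3132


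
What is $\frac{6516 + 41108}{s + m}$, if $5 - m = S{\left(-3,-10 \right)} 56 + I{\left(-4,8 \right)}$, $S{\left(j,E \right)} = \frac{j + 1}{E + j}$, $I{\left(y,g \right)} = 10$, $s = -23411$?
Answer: $- \frac{77389}{38065} \approx -2.0331$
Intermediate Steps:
$S{\left(j,E \right)} = \frac{1 + j}{E + j}$
$m = - \frac{177}{13}$ ($m = 5 - \left(\frac{1 - 3}{-10 - 3} \cdot 56 + 10\right) = 5 - \left(\frac{1}{-13} \left(-2\right) 56 + 10\right) = 5 - \left(\left(- \frac{1}{13}\right) \left(-2\right) 56 + 10\right) = 5 - \left(\frac{2}{13} \cdot 56 + 10\right) = 5 - \left(\frac{112}{13} + 10\right) = 5 - \frac{242}{13} = - \frac{177}{13} \approx -13.615$)
$\frac{6516 + 41108}{s + m} = \frac{6516 + 41108}{-23411 - \frac{177}{13}} = \frac{47624}{- \frac{304520}{13}} = 47624 \left(- \frac{13}{304520}\right) = - \frac{77389}{38065}$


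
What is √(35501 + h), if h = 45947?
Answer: 2*√20362 ≈ 285.39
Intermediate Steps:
√(35501 + h) = √(35501 + 45947) = √81448 = 2*√20362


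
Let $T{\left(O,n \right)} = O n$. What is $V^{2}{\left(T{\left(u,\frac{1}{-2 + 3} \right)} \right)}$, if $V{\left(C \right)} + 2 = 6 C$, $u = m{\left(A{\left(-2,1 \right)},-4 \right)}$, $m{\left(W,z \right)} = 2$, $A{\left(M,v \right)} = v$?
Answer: $100$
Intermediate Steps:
$u = 2$
$V{\left(C \right)} = -2 + 6 C$
$V^{2}{\left(T{\left(u,\frac{1}{-2 + 3} \right)} \right)} = \left(-2 + 6 \frac{2}{-2 + 3}\right)^{2} = \left(-2 + 6 \cdot \frac{2}{1}\right)^{2} = \left(-2 + 6 \cdot 2 \cdot 1\right)^{2} = \left(-2 + 6 \cdot 2\right)^{2} = \left(-2 + 12\right)^{2} = 10^{2} = 100$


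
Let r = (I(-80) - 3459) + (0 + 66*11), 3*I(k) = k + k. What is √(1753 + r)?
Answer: 10*I*√93/3 ≈ 32.146*I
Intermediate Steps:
I(k) = 2*k/3 (I(k) = (k + k)/3 = (2*k)/3 = 2*k/3)
r = -8359/3 (r = ((⅔)*(-80) - 3459) + (0 + 66*11) = (-160/3 - 3459) + (0 + 726) = -10537/3 + 726 = -8359/3 ≈ -2786.3)
√(1753 + r) = √(1753 - 8359/3) = √(-3100/3) = 10*I*√93/3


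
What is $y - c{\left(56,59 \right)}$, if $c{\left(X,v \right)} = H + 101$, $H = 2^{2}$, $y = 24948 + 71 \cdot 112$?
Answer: $32795$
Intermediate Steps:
$y = 32900$ ($y = 24948 + 7952 = 32900$)
$H = 4$
$c{\left(X,v \right)} = 105$ ($c{\left(X,v \right)} = 4 + 101 = 105$)
$y - c{\left(56,59 \right)} = 32900 - 105 = 32795$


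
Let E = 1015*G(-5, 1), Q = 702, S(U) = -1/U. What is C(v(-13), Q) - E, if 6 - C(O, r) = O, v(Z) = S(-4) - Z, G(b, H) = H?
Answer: -4089/4 ≈ -1022.3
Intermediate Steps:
v(Z) = ¼ - Z (v(Z) = -1/(-4) - Z = -1*(-¼) - Z = ¼ - Z)
C(O, r) = 6 - O
E = 1015 (E = 1015*1 = 1015)
C(v(-13), Q) - E = (6 - (¼ - 1*(-13))) - 1*1015 = (6 - (¼ + 13)) - 1015 = (6 - 1*53/4) - 1015 = (6 - 53/4) - 1015 = -29/4 - 1015 = -4089/4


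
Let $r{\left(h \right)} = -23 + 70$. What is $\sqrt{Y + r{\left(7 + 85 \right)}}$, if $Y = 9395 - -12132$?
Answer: $\sqrt{21574} \approx 146.88$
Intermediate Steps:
$r{\left(h \right)} = 47$
$Y = 21527$ ($Y = 9395 + 12132 = 21527$)
$\sqrt{Y + r{\left(7 + 85 \right)}} = \sqrt{21527 + 47} = \sqrt{21574}$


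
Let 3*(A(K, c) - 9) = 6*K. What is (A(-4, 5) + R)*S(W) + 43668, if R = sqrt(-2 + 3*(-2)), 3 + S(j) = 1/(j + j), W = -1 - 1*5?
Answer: 523979/12 - 37*I*sqrt(2)/6 ≈ 43665.0 - 8.721*I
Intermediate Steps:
A(K, c) = 9 + 2*K (A(K, c) = 9 + (6*K)/3 = 9 + 2*K)
W = -6 (W = -1 - 5 = -6)
S(j) = -3 + 1/(2*j) (S(j) = -3 + 1/(j + j) = -3 + 1/(2*j))
R = 2*I*sqrt(2) (R = sqrt(-2 - 6) = sqrt(-8) = 2*I*sqrt(2) ≈ 2.8284*I)
(A(-4, 5) + R)*S(W) + 43668 = ((9 + 2*(-4)) + 2*I*sqrt(2))*(-3 + (1/2)/(-6)) + 43668 = ((9 - 8) + 2*I*sqrt(2))*(-3 + (1/2)*(-1/6)) + 43668 = (1 + 2*I*sqrt(2))*(-3 - 1/12) + 43668 = (1 + 2*I*sqrt(2))*(-37/12) + 43668 = (-37/12 - 37*I*sqrt(2)/6) + 43668 = 523979/12 - 37*I*sqrt(2)/6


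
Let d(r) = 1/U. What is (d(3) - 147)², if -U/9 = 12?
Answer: 252079129/11664 ≈ 21612.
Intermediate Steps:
U = -108 (U = -9*12 = -108)
d(r) = -1/108 (d(r) = 1/(-108) = -1/108)
(d(3) - 147)² = (-1/108 - 147)² = (-15877/108)² = 252079129/11664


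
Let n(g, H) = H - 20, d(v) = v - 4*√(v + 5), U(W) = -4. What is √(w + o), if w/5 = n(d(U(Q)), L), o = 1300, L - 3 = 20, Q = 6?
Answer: √1315 ≈ 36.263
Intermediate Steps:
L = 23 (L = 3 + 20 = 23)
d(v) = v - 4*√(5 + v)
n(g, H) = -20 + H
w = 15 (w = 5*(-20 + 23) = 5*3 = 15)
√(w + o) = √(15 + 1300) = √1315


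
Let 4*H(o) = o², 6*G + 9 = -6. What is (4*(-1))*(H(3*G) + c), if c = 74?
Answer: -1409/4 ≈ -352.25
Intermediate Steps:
G = -5/2 (G = -3/2 + (⅙)*(-6) = -3/2 - 1 = -5/2 ≈ -2.5000)
H(o) = o²/4
(4*(-1))*(H(3*G) + c) = (4*(-1))*((3*(-5/2))²/4 + 74) = -4*((-15/2)²/4 + 74) = -4*((¼)*(225/4) + 74) = -4*(225/16 + 74) = -4*1409/16 = -1409/4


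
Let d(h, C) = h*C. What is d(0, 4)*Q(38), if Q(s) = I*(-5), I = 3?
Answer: 0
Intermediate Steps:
Q(s) = -15 (Q(s) = 3*(-5) = -15)
d(h, C) = C*h
d(0, 4)*Q(38) = (4*0)*(-15) = 0*(-15) = 0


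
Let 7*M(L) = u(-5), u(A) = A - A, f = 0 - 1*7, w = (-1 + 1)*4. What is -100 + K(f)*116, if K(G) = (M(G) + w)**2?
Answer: -100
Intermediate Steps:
w = 0 (w = 0*4 = 0)
f = -7 (f = 0 - 7 = -7)
u(A) = 0
M(L) = 0 (M(L) = (1/7)*0 = 0)
K(G) = 0 (K(G) = (0 + 0)**2 = 0**2 = 0)
-100 + K(f)*116 = -100 + 0*116 = -100 + 0 = -100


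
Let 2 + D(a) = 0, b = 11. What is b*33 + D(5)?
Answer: 361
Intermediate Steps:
D(a) = -2 (D(a) = -2 + 0 = -2)
b*33 + D(5) = 11*33 - 2 = 363 - 2 = 361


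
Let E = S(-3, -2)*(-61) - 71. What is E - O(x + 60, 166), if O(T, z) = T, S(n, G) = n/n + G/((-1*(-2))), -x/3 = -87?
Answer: -392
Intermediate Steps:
x = 261 (x = -3*(-87) = 261)
S(n, G) = 1 + G/2
E = -71 (E = (1 + (½)*(-2))*(-61) - 71 = (1 - 1)*(-61) - 71 = 0*(-61) - 71 = 0 - 71 = -71)
E - O(x + 60, 166) = -71 - (261 + 60) = -71 - 1*321 = -71 - 321 = -392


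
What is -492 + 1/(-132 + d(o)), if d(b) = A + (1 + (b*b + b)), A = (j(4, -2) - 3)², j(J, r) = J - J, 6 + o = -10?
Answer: -58055/118 ≈ -491.99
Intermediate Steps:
o = -16 (o = -6 - 10 = -16)
j(J, r) = 0
A = 9 (A = (0 - 3)² = (-3)² = 9)
d(b) = 10 + b + b² (d(b) = 9 + (1 + (b*b + b)) = 9 + (1 + (b² + b)) = 9 + (1 + (b + b²)) = 9 + (1 + b + b²) = 10 + b + b²)
-492 + 1/(-132 + d(o)) = -492 + 1/(-132 + (10 - 16 + (-16)²)) = -492 + 1/(-132 + (10 - 16 + 256)) = -492 + 1/(-132 + 250) = -492 + 1/118 = -58055/118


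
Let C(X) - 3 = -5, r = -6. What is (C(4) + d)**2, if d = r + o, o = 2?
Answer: 36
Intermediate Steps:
C(X) = -2 (C(X) = 3 - 5 = -2)
d = -4 (d = -6 + 2 = -4)
(C(4) + d)**2 = (-2 - 4)**2 = (-6)**2 = 36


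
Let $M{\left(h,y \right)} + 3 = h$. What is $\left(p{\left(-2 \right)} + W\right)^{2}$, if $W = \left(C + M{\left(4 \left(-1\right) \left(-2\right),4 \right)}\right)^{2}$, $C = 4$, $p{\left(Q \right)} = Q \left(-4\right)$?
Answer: $7921$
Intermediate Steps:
$p{\left(Q \right)} = - 4 Q$
$M{\left(h,y \right)} = -3 + h$
$W = 81$ ($W = \left(4 - \left(3 - 4 \left(-1\right) \left(-2\right)\right)\right)^{2} = \left(4 - -5\right)^{2} = \left(4 + \left(-3 + 8\right)\right)^{2} = \left(4 + 5\right)^{2} = 9^{2} = 81$)
$\left(p{\left(-2 \right)} + W\right)^{2} = \left(\left(-4\right) \left(-2\right) + 81\right)^{2} = \left(8 + 81\right)^{2} = 89^{2} = 7921$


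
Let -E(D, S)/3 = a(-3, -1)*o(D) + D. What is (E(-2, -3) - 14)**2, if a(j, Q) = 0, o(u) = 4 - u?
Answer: 64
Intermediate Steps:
E(D, S) = -3*D (E(D, S) = -3*(0*(4 - D) + D) = -3*(0 + D) = -3*D)
(E(-2, -3) - 14)**2 = (-3*(-2) - 14)**2 = (6 - 14)**2 = (-8)**2 = 64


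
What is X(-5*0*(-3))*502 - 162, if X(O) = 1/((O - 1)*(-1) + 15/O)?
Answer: -162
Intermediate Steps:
X(O) = 1/(1 - O + 15/O) (X(O) = 1/((-1 + O)*(-1) + 15/O) = 1/((1 - O) + 15/O) = 1/(1 - O + 15/O))
X(-5*0*(-3))*502 - 162 = ((-5*0*(-3))/(15 - 5*0*(-3) - (-5*0*(-3))²))*502 - 162 = ((0*(-3))/(15 + 0*(-3) - (0*(-3))²))*502 - 162 = (0/(15 + 0 - 1*0²))*502 - 162 = (0/(15 + 0 - 1*0))*502 - 162 = (0/(15 + 0 + 0))*502 - 162 = (0/15)*502 - 162 = (0*(1/15))*502 - 162 = 0*502 - 162 = 0 - 162 = -162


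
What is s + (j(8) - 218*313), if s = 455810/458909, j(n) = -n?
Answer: -31316412168/458909 ≈ -68241.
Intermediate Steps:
s = 455810/458909 (s = 455810*(1/458909) = 455810/458909 ≈ 0.99325)
s + (j(8) - 218*313) = 455810/458909 + (-1*8 - 218*313) = 455810/458909 + (-8 - 68234) = 455810/458909 - 68242 = -31316412168/458909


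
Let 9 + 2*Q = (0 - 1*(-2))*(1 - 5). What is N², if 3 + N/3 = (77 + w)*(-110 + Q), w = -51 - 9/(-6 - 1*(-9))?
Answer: 268009641/4 ≈ 6.7002e+7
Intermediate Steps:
w = -54 (w = -51 - 9/(-6 + 9) = -51 - 9/3 = -51 - 9*⅓ = -51 - 3 = -54)
Q = -17/2 (Q = -9/2 + ((0 - 1*(-2))*(1 - 5))/2 = -9/2 + ((0 + 2)*(-4))/2 = -9/2 + (2*(-4))/2 = -9/2 + (½)*(-8) = -9/2 - 4 = -17/2 ≈ -8.5000)
N = -16371/2 (N = -9 + 3*((77 - 54)*(-110 - 17/2)) = -9 + 3*(23*(-237/2)) = -9 + 3*(-5451/2) = -9 - 16353/2 = -16371/2 ≈ -8185.5)
N² = (-16371/2)² = 268009641/4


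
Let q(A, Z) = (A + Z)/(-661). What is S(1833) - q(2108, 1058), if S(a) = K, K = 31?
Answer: 23657/661 ≈ 35.790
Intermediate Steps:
S(a) = 31
q(A, Z) = -A/661 - Z/661 (q(A, Z) = (A + Z)*(-1/661) = -A/661 - Z/661)
S(1833) - q(2108, 1058) = 31 - (-1/661*2108 - 1/661*1058) = 31 - (-2108/661 - 1058/661) = 31 - 1*(-3166/661) = 31 + 3166/661 = 23657/661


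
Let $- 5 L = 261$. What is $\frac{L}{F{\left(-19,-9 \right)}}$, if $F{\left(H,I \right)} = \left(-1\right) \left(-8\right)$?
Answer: $- \frac{261}{40} \approx -6.525$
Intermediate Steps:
$L = - \frac{261}{5}$ ($L = \left(- \frac{1}{5}\right) 261 = - \frac{261}{5} \approx -52.2$)
$F{\left(H,I \right)} = 8$
$\frac{L}{F{\left(-19,-9 \right)}} = - \frac{261}{5 \cdot 8} = \left(- \frac{261}{5}\right) \frac{1}{8} = - \frac{261}{40}$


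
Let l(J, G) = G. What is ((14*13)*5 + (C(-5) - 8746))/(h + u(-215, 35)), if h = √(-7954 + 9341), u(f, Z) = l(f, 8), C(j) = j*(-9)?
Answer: 424/9 - 53*√1387/9 ≈ -172.21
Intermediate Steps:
C(j) = -9*j
u(f, Z) = 8
h = √1387 ≈ 37.242
((14*13)*5 + (C(-5) - 8746))/(h + u(-215, 35)) = ((14*13)*5 + (-9*(-5) - 8746))/(√1387 + 8) = (182*5 + (45 - 8746))/(8 + √1387) = (910 - 8701)/(8 + √1387) = -7791/(8 + √1387)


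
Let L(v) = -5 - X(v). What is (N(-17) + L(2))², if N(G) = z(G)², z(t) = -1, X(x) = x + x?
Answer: 64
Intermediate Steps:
X(x) = 2*x
L(v) = -5 - 2*v
N(G) = 1 (N(G) = (-1)² = 1)
(N(-17) + L(2))² = (1 + (-5 - 2*2))² = (1 + (-5 - 4))² = (1 - 9)² = (-8)² = 64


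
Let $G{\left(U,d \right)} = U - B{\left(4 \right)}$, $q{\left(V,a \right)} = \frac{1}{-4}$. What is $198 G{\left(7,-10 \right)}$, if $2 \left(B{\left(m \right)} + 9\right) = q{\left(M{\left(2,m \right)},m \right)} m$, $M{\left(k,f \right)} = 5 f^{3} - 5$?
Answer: $3267$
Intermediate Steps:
$M{\left(k,f \right)} = -5 + 5 f^{3}$
$q{\left(V,a \right)} = - \frac{1}{4}$
$B{\left(m \right)} = -9 - \frac{m}{8}$ ($B{\left(m \right)} = -9 + \frac{\left(- \frac{1}{4}\right) m}{2} = -9 - \frac{m}{8}$)
$G{\left(U,d \right)} = \frac{19}{2} + U$ ($G{\left(U,d \right)} = U - \left(-9 - \frac{1}{2}\right) = U - - \frac{19}{2} = U + \frac{19}{2} = \frac{19}{2} + U$)
$198 G{\left(7,-10 \right)} = 198 \left(\frac{19}{2} + 7\right) = 198 \cdot \frac{33}{2} = 3267$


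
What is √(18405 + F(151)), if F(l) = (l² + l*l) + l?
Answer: 17*√222 ≈ 253.29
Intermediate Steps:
F(l) = l + 2*l² (F(l) = (l² + l²) + l = 2*l² + l = l + 2*l²)
√(18405 + F(151)) = √(18405 + 151*(1 + 2*151)) = √(18405 + 151*(1 + 302)) = √(18405 + 151*303) = √(18405 + 45753) = √64158 = 17*√222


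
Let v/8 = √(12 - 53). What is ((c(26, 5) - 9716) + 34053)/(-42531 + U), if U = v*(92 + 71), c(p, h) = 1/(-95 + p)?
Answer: -23806755604/43207869391 - 2189744608*I*√41/129623608173 ≈ -0.55098 - 0.10817*I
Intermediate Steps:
v = 8*I*√41 (v = 8*√(12 - 53) = 8*√(-41) = 8*(I*√41) = 8*I*√41 ≈ 51.225*I)
U = 1304*I*√41 (U = (8*I*√41)*(92 + 71) = (8*I*√41)*163 = 1304*I*√41 ≈ 8349.7*I)
((c(26, 5) - 9716) + 34053)/(-42531 + U) = ((1/(-95 + 26) - 9716) + 34053)/(-42531 + 1304*I*√41) = ((1/(-69) - 9716) + 34053)/(-42531 + 1304*I*√41) = ((-1/69 - 9716) + 34053)/(-42531 + 1304*I*√41) = (-670405/69 + 34053)/(-42531 + 1304*I*√41) = 1679252/(69*(-42531 + 1304*I*√41))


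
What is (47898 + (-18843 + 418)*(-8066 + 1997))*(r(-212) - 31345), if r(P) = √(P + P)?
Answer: -3506540794935 + 223738446*I*√106 ≈ -3.5065e+12 + 2.3035e+9*I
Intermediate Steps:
r(P) = √2*√P (r(P) = √(2*P) = √2*√P)
(47898 + (-18843 + 418)*(-8066 + 1997))*(r(-212) - 31345) = (47898 + (-18843 + 418)*(-8066 + 1997))*(√2*√(-212) - 31345) = (47898 - 18425*(-6069))*(√2*(2*I*√53) - 31345) = (47898 + 111821325)*(2*I*√106 - 31345) = 111869223*(-31345 + 2*I*√106) = -3506540794935 + 223738446*I*√106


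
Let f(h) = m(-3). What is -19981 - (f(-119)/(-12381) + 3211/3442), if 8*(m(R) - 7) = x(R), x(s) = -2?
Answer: -567692053013/28410268 ≈ -19982.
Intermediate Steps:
m(R) = 27/4 (m(R) = 7 + (⅛)*(-2) = 7 - ¼ = 27/4)
f(h) = 27/4
-19981 - (f(-119)/(-12381) + 3211/3442) = -19981 - ((27/4)/(-12381) + 3211/3442) = -19981 - ((27/4)*(-1/12381) + 3211*(1/3442)) = -19981 - (-9/16508 + 3211/3442) = -19981 - 1*26488105/28410268 = -19981 - 26488105/28410268 = -567692053013/28410268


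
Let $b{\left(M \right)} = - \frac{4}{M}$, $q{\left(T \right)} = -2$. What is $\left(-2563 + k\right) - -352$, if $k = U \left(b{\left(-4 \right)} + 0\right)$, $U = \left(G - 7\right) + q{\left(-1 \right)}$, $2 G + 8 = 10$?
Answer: $-2219$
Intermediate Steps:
$G = 1$ ($G = -4 + \frac{1}{2} \cdot 10 = -4 + 5 = 1$)
$U = -8$ ($U = \left(1 - 7\right) - 2 = -6 - 2 = -8$)
$k = -8$ ($k = - 8 \left(- \frac{4}{-4} + 0\right) = - 8 \left(\left(-4\right) \left(- \frac{1}{4}\right) + 0\right) = - 8 \left(1 + 0\right) = \left(-8\right) 1 = -8$)
$\left(-2563 + k\right) - -352 = \left(-2563 - 8\right) - -352 = -2571 + 352 = -2219$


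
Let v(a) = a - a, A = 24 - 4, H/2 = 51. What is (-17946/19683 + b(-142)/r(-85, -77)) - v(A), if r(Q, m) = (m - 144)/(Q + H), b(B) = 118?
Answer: -283988/28431 ≈ -9.9887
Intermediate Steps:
H = 102 (H = 2*51 = 102)
A = 20
r(Q, m) = (-144 + m)/(102 + Q) (r(Q, m) = (m - 144)/(Q + 102) = (-144 + m)/(102 + Q))
v(a) = 0
(-17946/19683 + b(-142)/r(-85, -77)) - v(A) = (-17946/19683 + 118/(((-144 - 77)/(102 - 85)))) - 1*0 = (-17946*1/19683 + 118/((-221/17))) + 0 = (-1994/2187 + 118/(((1/17)*(-221)))) + 0 = (-1994/2187 + 118/(-13)) + 0 = (-1994/2187 + 118*(-1/13)) + 0 = (-1994/2187 - 118/13) + 0 = -283988/28431 + 0 = -283988/28431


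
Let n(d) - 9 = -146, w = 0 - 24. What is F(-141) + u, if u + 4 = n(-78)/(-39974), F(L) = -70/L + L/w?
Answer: 53542493/22545336 ≈ 2.3749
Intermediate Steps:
w = -24
F(L) = -70/L - L/24 (F(L) = -70/L + L/(-24) = -70/L + L*(-1/24) = -70/L - L/24)
n(d) = -137 (n(d) = 9 - 146 = -137)
u = -159759/39974 (u = -4 - 137/(-39974) = -4 - 137*(-1/39974) = -4 + 137/39974 = -159759/39974 ≈ -3.9966)
F(-141) + u = (-70/(-141) - 1/24*(-141)) - 159759/39974 = (-70*(-1/141) + 47/8) - 159759/39974 = (70/141 + 47/8) - 159759/39974 = 7187/1128 - 159759/39974 = 53542493/22545336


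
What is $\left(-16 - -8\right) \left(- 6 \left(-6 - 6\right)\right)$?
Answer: $-576$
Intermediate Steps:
$\left(-16 - -8\right) \left(- 6 \left(-6 - 6\right)\right) = \left(-16 + 8\right) \left(\left(-6\right) \left(-12\right)\right) = \left(-8\right) 72 = -576$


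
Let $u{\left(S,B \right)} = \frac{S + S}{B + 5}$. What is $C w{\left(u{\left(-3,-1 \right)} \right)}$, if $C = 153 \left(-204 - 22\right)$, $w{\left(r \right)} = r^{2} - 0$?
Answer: $- \frac{155601}{2} \approx -77801.0$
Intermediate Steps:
$u{\left(S,B \right)} = \frac{2 S}{5 + B}$
$w{\left(r \right)} = r^{2}$ ($w{\left(r \right)} = r^{2} + 0 = r^{2}$)
$C = -34578$ ($C = 153 \left(-226\right) = -34578$)
$C w{\left(u{\left(-3,-1 \right)} \right)} = - 34578 \left(2 \left(-3\right) \frac{1}{5 - 1}\right)^{2} = - 34578 \left(2 \left(-3\right) \frac{1}{4}\right)^{2} = - 34578 \left(- \frac{3}{2}\right)^{2} = \left(-34578\right) \frac{9}{4} = - \frac{155601}{2}$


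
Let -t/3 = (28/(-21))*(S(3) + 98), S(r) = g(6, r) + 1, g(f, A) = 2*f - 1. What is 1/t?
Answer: 1/440 ≈ 0.0022727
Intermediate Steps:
g(f, A) = -1 + 2*f
S(r) = 12 (S(r) = (-1 + 2*6) + 1 = (-1 + 12) + 1 = 11 + 1 = 12)
t = 440 (t = -3*28/(-21)*(12 + 98) = -3*28*(-1/21)*110 = -(-4)*110 = -3*(-440/3) = 440)
1/t = 1/440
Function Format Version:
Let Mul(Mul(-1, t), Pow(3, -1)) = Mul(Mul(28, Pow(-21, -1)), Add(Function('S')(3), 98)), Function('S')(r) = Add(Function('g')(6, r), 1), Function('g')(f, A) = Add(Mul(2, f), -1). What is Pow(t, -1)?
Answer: Rational(1, 440) ≈ 0.0022727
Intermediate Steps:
Function('g')(f, A) = Add(-1, Mul(2, f))
Function('S')(r) = 12 (Function('S')(r) = Add(Add(-1, Mul(2, 6)), 1) = Add(Add(-1, 12), 1) = Add(11, 1) = 12)
t = 440 (t = Mul(-3, Mul(Mul(28, Pow(-21, -1)), Add(12, 98))) = Mul(-3, Mul(Mul(28, Rational(-1, 21)), 110)) = Mul(-3, Mul(Rational(-4, 3), 110)) = Mul(-3, Rational(-440, 3)) = 440)
Pow(t, -1) = Pow(440, -1) = Rational(1, 440)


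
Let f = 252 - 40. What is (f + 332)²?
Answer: 295936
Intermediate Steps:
f = 212
(f + 332)² = (212 + 332)² = 544² = 295936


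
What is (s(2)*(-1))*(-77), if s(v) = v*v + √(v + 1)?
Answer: 308 + 77*√3 ≈ 441.37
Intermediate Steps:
s(v) = v² + √(1 + v)
(s(2)*(-1))*(-77) = ((2² + √(1 + 2))*(-1))*(-77) = ((4 + √3)*(-1))*(-77) = (-4 - √3)*(-77) = 308 + 77*√3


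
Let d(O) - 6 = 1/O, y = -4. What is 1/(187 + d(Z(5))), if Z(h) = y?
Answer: 4/771 ≈ 0.0051881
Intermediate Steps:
Z(h) = -4
d(O) = 6 + 1/O
1/(187 + d(Z(5))) = 1/(187 + (6 + 1/(-4))) = 1/(187 + (6 - ¼)) = 1/(187 + 23/4) = 1/(771/4) = 4/771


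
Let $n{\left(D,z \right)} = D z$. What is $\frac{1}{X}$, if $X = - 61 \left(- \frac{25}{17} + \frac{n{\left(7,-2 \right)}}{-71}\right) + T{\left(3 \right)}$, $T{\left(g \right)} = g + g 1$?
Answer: $\frac{1207}{100999} \approx 0.011951$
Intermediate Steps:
$T{\left(g \right)} = 2 g$ ($T{\left(g \right)} = g + g = 2 g$)
$X = \frac{100999}{1207}$ ($X = - 61 \left(- \frac{25}{17} + \frac{7 \left(-2\right)}{-71}\right) + 2 \cdot 3 = - 61 \left(\left(-25\right) \frac{1}{17} - - \frac{14}{71}\right) + 6 = - 61 \left(- \frac{25}{17} + \frac{14}{71}\right) + 6 = \left(-61\right) \left(- \frac{1537}{1207}\right) + 6 = \frac{93757}{1207} + 6 = \frac{100999}{1207} \approx 83.678$)
$\frac{1}{X} = \frac{1}{\frac{100999}{1207}} = \frac{1207}{100999}$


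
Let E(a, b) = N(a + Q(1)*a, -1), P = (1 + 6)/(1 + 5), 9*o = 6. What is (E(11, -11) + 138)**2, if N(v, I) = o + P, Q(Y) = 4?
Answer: 703921/36 ≈ 19553.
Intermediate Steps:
o = 2/3 (o = (1/9)*6 = 2/3 ≈ 0.66667)
P = 7/6 ≈ 1.1667
N(v, I) = 11/6 (N(v, I) = 2/3 + 7/6 = 11/6)
E(a, b) = 11/6
(E(11, -11) + 138)**2 = (11/6 + 138)**2 = (839/6)**2 = 703921/36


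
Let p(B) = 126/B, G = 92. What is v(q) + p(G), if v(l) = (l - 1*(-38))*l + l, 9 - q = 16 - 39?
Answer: 104575/46 ≈ 2273.4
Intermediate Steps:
q = 32 (q = 9 - (16 - 39) = 9 - 1*(-23) = 9 + 23 = 32)
v(l) = l + l*(38 + l) (v(l) = (l + 38)*l + l = (38 + l)*l + l = l*(38 + l) + l = l + l*(38 + l))
v(q) + p(G) = 32*(39 + 32) + 126/92 = 32*71 + 126*(1/92) = 2272 + 63/46 = 104575/46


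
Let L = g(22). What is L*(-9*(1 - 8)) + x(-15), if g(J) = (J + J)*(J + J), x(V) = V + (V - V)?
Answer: 121953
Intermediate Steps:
x(V) = V (x(V) = V + 0 = V)
g(J) = 4*J² (g(J) = (2*J)*(2*J) = 4*J²)
L = 1936 (L = 4*22² = 4*484 = 1936)
L*(-9*(1 - 8)) + x(-15) = 1936*(-9*(1 - 8)) - 15 = 1936*(-9*(-7)) - 15 = 1936*63 - 15 = 121968 - 15 = 121953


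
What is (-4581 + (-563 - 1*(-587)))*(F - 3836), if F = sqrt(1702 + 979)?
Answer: 17480652 - 4557*sqrt(2681) ≈ 1.7245e+7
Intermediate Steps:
F = sqrt(2681) ≈ 51.778
(-4581 + (-563 - 1*(-587)))*(F - 3836) = (-4581 + (-563 - 1*(-587)))*(sqrt(2681) - 3836) = (-4581 + (-563 + 587))*(-3836 + sqrt(2681)) = (-4581 + 24)*(-3836 + sqrt(2681)) = -4557*(-3836 + sqrt(2681)) = 17480652 - 4557*sqrt(2681)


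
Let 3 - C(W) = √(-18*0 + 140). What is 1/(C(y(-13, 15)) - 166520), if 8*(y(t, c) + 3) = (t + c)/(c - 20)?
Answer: -166517/27727911149 + 2*√35/27727911149 ≈ -6.0050e-6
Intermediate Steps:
y(t, c) = -3 + (c + t)/(8*(-20 + c)) (y(t, c) = -3 + ((t + c)/(c - 20))/8 = -3 + ((c + t)/(-20 + c))/8 = -3 + (c + t)/(8*(-20 + c)))
C(W) = 3 - 2*√35 (C(W) = 3 - √(-18*0 + 140) = 3 - √(0 + 140) = 3 - √140 = 3 - 2*√35)
1/(C(y(-13, 15)) - 166520) = 1/((3 - 2*√35) - 166520) = 1/(-166517 - 2*√35)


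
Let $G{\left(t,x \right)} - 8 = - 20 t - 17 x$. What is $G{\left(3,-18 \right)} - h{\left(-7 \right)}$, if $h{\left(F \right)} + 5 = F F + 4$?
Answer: $206$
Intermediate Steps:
$G{\left(t,x \right)} = 8 - 20 t - 17 x$ ($G{\left(t,x \right)} = 8 - \left(17 x + 20 t\right) = 8 - 20 t - 17 x$)
$h{\left(F \right)} = -1 + F^{2}$ ($h{\left(F \right)} = -5 + \left(F F + 4\right) = -5 + \left(F^{2} + 4\right) = -5 + \left(4 + F^{2}\right) = -1 + F^{2}$)
$G{\left(3,-18 \right)} - h{\left(-7 \right)} = \left(8 - 60 - -306\right) - \left(-1 + \left(-7\right)^{2}\right) = \left(8 - 60 + 306\right) - \left(-1 + 49\right) = 254 - 48 = 206$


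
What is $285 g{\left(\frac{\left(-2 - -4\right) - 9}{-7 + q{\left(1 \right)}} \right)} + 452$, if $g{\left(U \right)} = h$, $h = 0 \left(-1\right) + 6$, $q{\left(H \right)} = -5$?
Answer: $2162$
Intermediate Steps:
$h = 6$ ($h = 0 + 6 = 6$)
$g{\left(U \right)} = 6$
$285 g{\left(\frac{\left(-2 - -4\right) - 9}{-7 + q{\left(1 \right)}} \right)} + 452 = 285 \cdot 6 + 452 = 1710 + 452 = 2162$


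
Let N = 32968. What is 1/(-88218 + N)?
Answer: -1/55250 ≈ -1.8100e-5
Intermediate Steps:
1/(-88218 + N) = 1/(-88218 + 32968) = 1/(-55250) = -1/55250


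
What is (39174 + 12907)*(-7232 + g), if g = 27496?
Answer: 1055369384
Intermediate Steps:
(39174 + 12907)*(-7232 + g) = (39174 + 12907)*(-7232 + 27496) = 52081*20264 = 1055369384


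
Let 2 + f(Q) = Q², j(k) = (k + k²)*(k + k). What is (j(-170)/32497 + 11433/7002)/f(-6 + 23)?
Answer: -22675132733/21768375426 ≈ -1.0417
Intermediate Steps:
j(k) = 2*k*(k + k²) (j(k) = (k + k²)*(2*k) = 2*k*(k + k²))
f(Q) = -2 + Q²
(j(-170)/32497 + 11433/7002)/f(-6 + 23) = ((2*(-170)²*(1 - 170))/32497 + 11433/7002)/(-2 + (-6 + 23)²) = ((2*28900*(-169))*(1/32497) + 11433*(1/7002))/(-2 + 17²) = (-9768200*1/32497 + 3811/2334)/(-2 + 289) = (-9768200/32497 + 3811/2334)/287 = -22675132733/75847998*1/287 = -22675132733/21768375426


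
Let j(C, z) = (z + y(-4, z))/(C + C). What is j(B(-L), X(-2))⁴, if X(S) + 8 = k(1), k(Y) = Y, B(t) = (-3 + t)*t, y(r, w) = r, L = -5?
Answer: 14641/160000 ≈ 0.091506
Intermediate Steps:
B(t) = t*(-3 + t)
X(S) = -7 (X(S) = -8 + 1 = -7)
j(C, z) = (-4 + z)/(2*C) (j(C, z) = (z - 4)/(C + C) = (-4 + z)/((2*C)) = (-4 + z)*(1/(2*C)) = (-4 + z)/(2*C))
j(B(-L), X(-2))⁴ = ((-4 - 7)/(2*(((-1*(-5))*(-3 - 1*(-5))))))⁴ = ((½)*(-11)/(5*(-3 + 5)))⁴ = ((½)*(-11)/(5*2))⁴ = ((½)*(-11)/10)⁴ = ((½)*(⅒)*(-11))⁴ = (-11/20)⁴ = 14641/160000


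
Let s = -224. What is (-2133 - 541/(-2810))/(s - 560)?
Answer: 5993189/2203040 ≈ 2.7204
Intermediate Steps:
(-2133 - 541/(-2810))/(s - 560) = (-2133 - 541/(-2810))/(-224 - 560) = (-2133 - 541*(-1/2810))/(-784) = (-2133 + 541/2810)*(-1/784) = -5993189/2810*(-1/784) = 5993189/2203040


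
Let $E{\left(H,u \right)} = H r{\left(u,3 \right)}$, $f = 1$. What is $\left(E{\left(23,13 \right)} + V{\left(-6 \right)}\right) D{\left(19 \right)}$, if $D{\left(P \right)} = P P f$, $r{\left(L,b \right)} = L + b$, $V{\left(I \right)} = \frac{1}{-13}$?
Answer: $\frac{1726663}{13} \approx 1.3282 \cdot 10^{5}$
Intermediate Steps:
$V{\left(I \right)} = - \frac{1}{13}$
$D{\left(P \right)} = P^{2}$ ($D{\left(P \right)} = P P 1 = P^{2} \cdot 1 = P^{2}$)
$E{\left(H,u \right)} = H \left(3 + u\right)$ ($E{\left(H,u \right)} = H \left(u + 3\right) = H \left(3 + u\right)$)
$\left(E{\left(23,13 \right)} + V{\left(-6 \right)}\right) D{\left(19 \right)} = \left(23 \left(3 + 13\right) - \frac{1}{13}\right) 19^{2} = \left(23 \cdot 16 - \frac{1}{13}\right) 361 = \left(368 - \frac{1}{13}\right) 361 = \frac{4783}{13} \cdot 361 = \frac{1726663}{13}$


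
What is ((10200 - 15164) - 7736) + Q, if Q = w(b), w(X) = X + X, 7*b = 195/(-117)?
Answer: -266710/21 ≈ -12700.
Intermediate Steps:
b = -5/21 (b = (195/(-117))/7 = (195*(-1/117))/7 = (⅐)*(-5/3) = -5/21 ≈ -0.23810)
w(X) = 2*X
Q = -10/21 (Q = 2*(-5/21) = -10/21 ≈ -0.47619)
((10200 - 15164) - 7736) + Q = ((10200 - 15164) - 7736) - 10/21 = (-4964 - 7736) - 10/21 = -12700 - 10/21 = -266710/21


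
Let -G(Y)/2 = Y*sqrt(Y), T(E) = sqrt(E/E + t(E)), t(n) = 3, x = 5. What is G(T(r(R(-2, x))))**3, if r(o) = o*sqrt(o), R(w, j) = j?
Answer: -128*sqrt(2) ≈ -181.02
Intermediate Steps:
r(o) = o**(3/2)
T(E) = 2 (T(E) = sqrt(E/E + 3) = sqrt(1 + 3) = sqrt(4) = 2)
G(Y) = -2*Y**(3/2) (G(Y) = -2*Y*sqrt(Y) = -2*Y**(3/2))
G(T(r(R(-2, x))))**3 = (-4*sqrt(2))**3 = -128*sqrt(2)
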